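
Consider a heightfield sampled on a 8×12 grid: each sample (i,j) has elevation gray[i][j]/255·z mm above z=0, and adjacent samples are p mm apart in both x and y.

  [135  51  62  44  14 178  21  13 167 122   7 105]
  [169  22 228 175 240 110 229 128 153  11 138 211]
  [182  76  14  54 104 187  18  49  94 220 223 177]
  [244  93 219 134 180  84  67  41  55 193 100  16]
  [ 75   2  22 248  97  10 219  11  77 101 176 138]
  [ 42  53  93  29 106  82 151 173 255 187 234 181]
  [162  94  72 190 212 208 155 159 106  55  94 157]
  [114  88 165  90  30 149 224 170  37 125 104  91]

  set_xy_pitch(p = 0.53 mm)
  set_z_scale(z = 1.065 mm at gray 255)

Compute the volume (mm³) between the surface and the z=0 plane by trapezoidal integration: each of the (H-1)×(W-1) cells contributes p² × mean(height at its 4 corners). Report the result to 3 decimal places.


10.827

height_mm = gray/255 × 1.065; cell vol = 0.53² × mean(4 corners)
unit = 0.53² × 1.065 / (4×255) = 0.000293293 mm³ per gray-sum
row 0: Σ corner-gray over 11 cells = 4846  → 1.4213
row 1: Σ corner-gray over 11 cells = 5685  → 1.6674
row 2: Σ corner-gray over 11 cells = 5029  → 1.4750
row 3: Σ corner-gray over 11 cells = 4731  → 1.3876
row 4: Σ corner-gray over 11 cells = 5088  → 1.4923
row 5: Σ corner-gray over 11 cells = 5958  → 1.7474
row 6: Σ corner-gray over 11 cells = 5578  → 1.6360
Σ rows: total corner-gray = 36915  → 10.8269 mm³


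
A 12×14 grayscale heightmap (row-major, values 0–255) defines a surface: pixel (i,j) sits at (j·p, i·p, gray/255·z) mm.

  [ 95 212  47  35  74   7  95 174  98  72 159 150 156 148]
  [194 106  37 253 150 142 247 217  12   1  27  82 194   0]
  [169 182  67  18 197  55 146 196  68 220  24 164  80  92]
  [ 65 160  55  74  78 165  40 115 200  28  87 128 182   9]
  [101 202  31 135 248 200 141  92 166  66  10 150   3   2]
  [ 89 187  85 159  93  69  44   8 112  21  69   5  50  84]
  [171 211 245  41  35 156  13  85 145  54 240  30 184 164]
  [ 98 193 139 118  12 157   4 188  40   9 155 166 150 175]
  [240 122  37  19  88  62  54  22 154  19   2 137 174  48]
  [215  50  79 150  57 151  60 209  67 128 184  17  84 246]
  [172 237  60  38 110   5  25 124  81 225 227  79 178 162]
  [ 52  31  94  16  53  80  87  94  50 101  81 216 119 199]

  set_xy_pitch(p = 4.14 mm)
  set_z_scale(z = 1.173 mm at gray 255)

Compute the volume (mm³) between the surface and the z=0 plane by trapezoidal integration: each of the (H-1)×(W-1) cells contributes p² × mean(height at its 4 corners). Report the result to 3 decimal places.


height_mm = gray/255 × 1.173; cell vol = 4.14² × mean(4 corners)
unit = 4.14² × 1.173 / (4×255) = 0.0197105 mm³ per gray-sum
row 0: Σ corner-gray over 13 cells = 5931  → 116.9032
row 1: Σ corner-gray over 13 cells = 6225  → 122.6981
row 2: Σ corner-gray over 13 cells = 5793  → 114.1832
row 3: Σ corner-gray over 13 cells = 5689  → 112.1333
row 4: Σ corner-gray over 13 cells = 4968  → 97.9220
row 5: Σ corner-gray over 13 cells = 5190  → 102.2977
row 6: Σ corner-gray over 13 cells = 6148  → 121.1804
row 7: Σ corner-gray over 13 cells = 5003  → 98.6118
row 8: Σ corner-gray over 13 cells = 5001  → 98.5724
row 9: Σ corner-gray over 13 cells = 6045  → 119.1502
row 10: Σ corner-gray over 13 cells = 5407  → 106.5749
Σ rows: total corner-gray = 61400  → 1210.2272 mm³

1210.227


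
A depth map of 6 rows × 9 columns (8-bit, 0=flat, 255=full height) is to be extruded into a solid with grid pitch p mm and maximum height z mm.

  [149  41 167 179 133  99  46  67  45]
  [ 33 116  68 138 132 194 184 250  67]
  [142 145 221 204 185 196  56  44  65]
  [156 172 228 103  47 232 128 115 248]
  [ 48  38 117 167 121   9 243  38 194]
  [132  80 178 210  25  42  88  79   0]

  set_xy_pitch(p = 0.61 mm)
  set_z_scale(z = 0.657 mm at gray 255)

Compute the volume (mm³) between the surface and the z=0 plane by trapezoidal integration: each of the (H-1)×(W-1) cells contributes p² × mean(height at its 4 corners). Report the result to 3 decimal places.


height_mm = gray/255 × 0.657; cell vol = 0.61² × mean(4 corners)
unit = 0.61² × 0.657 / (4×255) = 0.000239676 mm³ per gray-sum
row 0: Σ corner-gray over 8 cells = 3922  → 0.9400
row 1: Σ corner-gray over 8 cells = 4573  → 1.0960
row 2: Σ corner-gray over 8 cells = 4763  → 1.1416
row 3: Σ corner-gray over 8 cells = 4162  → 0.9975
row 4: Σ corner-gray over 8 cells = 3244  → 0.7775
Σ rows: total corner-gray = 20664  → 4.9527 mm³

4.953


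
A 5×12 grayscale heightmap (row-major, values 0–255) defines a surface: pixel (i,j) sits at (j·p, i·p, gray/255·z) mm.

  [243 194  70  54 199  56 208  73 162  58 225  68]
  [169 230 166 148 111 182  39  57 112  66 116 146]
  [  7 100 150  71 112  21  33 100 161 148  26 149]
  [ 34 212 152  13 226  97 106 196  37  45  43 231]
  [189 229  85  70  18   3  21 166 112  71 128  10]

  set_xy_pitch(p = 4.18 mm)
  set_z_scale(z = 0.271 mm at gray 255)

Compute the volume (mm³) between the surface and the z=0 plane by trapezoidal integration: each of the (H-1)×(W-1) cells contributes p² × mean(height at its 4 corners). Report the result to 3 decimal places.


90.476

height_mm = gray/255 × 0.271; cell vol = 4.18² × mean(4 corners)
unit = 4.18² × 0.271 / (4×255) = 0.00464218 mm³ per gray-sum
row 0: Σ corner-gray over 11 cells = 5678  → 26.3583
row 1: Σ corner-gray over 11 cells = 4769  → 22.1385
row 2: Σ corner-gray over 11 cells = 4519  → 20.9780
row 3: Σ corner-gray over 11 cells = 4524  → 21.0012
Σ rows: total corner-gray = 19490  → 90.4760 mm³


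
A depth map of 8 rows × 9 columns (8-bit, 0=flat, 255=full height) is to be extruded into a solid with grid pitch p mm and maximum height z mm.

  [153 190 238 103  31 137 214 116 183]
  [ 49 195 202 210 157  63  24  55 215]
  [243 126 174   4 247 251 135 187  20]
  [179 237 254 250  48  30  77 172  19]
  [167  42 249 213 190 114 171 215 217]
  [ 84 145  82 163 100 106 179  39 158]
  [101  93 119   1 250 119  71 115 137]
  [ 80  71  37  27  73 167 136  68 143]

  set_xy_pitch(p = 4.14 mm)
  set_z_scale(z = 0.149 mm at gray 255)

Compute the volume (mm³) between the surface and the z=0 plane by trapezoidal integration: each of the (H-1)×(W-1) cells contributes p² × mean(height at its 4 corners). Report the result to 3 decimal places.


height_mm = gray/255 × 0.149; cell vol = 4.14² × mean(4 corners)
unit = 4.14² × 0.149 / (4×255) = 0.00250373 mm³ per gray-sum
row 0: Σ corner-gray over 8 cells = 4470  → 11.1917
row 1: Σ corner-gray over 8 cells = 4587  → 11.4846
row 2: Σ corner-gray over 8 cells = 4845  → 12.1306
row 3: Σ corner-gray over 8 cells = 5106  → 12.7840
row 4: Σ corner-gray over 8 cells = 4642  → 11.6223
row 5: Σ corner-gray over 8 cells = 3644  → 9.1236
row 6: Σ corner-gray over 8 cells = 3155  → 7.8993
Σ rows: total corner-gray = 30449  → 76.2359 mm³

76.236


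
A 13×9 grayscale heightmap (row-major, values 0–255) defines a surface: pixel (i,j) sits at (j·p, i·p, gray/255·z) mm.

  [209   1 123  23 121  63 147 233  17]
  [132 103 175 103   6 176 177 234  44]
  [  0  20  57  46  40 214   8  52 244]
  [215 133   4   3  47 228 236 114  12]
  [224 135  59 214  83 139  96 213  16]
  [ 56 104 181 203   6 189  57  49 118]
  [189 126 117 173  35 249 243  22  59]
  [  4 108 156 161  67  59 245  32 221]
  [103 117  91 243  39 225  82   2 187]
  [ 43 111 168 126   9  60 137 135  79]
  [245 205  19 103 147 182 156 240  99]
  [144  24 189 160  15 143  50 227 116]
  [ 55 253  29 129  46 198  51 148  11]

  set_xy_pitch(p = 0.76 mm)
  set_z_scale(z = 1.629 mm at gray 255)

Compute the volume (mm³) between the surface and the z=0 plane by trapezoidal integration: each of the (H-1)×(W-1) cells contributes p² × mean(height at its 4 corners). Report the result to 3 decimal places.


41.446

height_mm = gray/255 × 1.629; cell vol = 0.76² × mean(4 corners)
unit = 0.76² × 1.629 / (4×255) = 0.000922461 mm³ per gray-sum
row 0: Σ corner-gray over 8 cells = 3772  → 3.4795
row 1: Σ corner-gray over 8 cells = 3242  → 2.9906
row 2: Σ corner-gray over 8 cells = 2875  → 2.6521
row 3: Σ corner-gray over 8 cells = 3875  → 3.5745
row 4: Σ corner-gray over 8 cells = 3870  → 3.5699
row 5: Σ corner-gray over 8 cells = 3930  → 3.6253
row 6: Σ corner-gray over 8 cells = 4059  → 3.7443
row 7: Σ corner-gray over 8 cells = 3769  → 3.4768
row 8: Σ corner-gray over 8 cells = 3502  → 3.2305
row 9: Σ corner-gray over 8 cells = 4062  → 3.7470
row 10: Σ corner-gray over 8 cells = 4324  → 3.9887
row 11: Σ corner-gray over 8 cells = 3650  → 3.3670
Σ rows: total corner-gray = 44930  → 41.4462 mm³


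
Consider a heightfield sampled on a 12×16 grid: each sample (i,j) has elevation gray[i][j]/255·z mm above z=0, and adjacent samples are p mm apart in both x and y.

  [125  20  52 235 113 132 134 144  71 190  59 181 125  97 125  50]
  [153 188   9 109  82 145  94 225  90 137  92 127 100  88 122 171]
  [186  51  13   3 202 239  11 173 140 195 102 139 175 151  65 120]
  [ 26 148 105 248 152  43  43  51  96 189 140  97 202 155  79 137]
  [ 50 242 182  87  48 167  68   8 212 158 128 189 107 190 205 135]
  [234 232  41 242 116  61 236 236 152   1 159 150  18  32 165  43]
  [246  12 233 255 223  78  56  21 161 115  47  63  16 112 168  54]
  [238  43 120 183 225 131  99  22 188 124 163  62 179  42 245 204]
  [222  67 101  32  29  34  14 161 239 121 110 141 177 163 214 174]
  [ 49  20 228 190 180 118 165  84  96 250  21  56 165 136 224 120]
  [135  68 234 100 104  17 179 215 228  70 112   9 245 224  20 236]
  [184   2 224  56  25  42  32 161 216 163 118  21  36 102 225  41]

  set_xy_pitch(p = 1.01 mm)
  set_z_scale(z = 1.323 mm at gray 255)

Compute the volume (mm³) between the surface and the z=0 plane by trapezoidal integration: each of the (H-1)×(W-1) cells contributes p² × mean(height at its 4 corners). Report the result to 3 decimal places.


height_mm = gray/255 × 1.323; cell vol = 1.01² × mean(4 corners)
unit = 1.01² × 1.323 / (4×255) = 0.00132313 mm³ per gray-sum
row 0: Σ corner-gray over 15 cells = 7071  → 9.3559
row 1: Σ corner-gray over 15 cells = 7164  → 9.4789
row 2: Σ corner-gray over 15 cells = 7283  → 9.6364
row 3: Σ corner-gray over 15 cells = 7826  → 10.3548
row 4: Σ corner-gray over 15 cells = 8126  → 10.7518
row 5: Σ corner-gray over 15 cells = 7379  → 9.7634
row 6: Σ corner-gray over 15 cells = 7514  → 9.9420
row 7: Σ corner-gray over 15 cells = 7696  → 10.1828
row 8: Σ corner-gray over 15 cells = 7637  → 10.1047
row 9: Σ corner-gray over 15 cells = 8056  → 10.6591
row 10: Σ corner-gray over 15 cells = 7092  → 9.3836
Σ rows: total corner-gray = 82844  → 109.6134 mm³

109.613


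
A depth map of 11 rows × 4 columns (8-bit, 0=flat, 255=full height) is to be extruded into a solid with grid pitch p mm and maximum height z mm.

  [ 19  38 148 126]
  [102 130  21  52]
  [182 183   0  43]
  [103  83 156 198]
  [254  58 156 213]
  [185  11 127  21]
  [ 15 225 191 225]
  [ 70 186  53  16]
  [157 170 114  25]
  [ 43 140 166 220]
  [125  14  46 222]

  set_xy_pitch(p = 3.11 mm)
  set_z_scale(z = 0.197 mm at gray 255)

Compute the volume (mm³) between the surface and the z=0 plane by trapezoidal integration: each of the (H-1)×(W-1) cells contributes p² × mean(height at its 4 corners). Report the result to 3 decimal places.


25.988

height_mm = gray/255 × 0.197; cell vol = 3.11² × mean(4 corners)
unit = 3.11² × 0.197 / (4×255) = 0.00186804 mm³ per gray-sum
row 0: Σ corner-gray over 3 cells = 973  → 1.8176
row 1: Σ corner-gray over 3 cells = 1047  → 1.9558
row 2: Σ corner-gray over 3 cells = 1370  → 2.5592
row 3: Σ corner-gray over 3 cells = 1674  → 3.1271
row 4: Σ corner-gray over 3 cells = 1377  → 2.5723
row 5: Σ corner-gray over 3 cells = 1554  → 2.9029
row 6: Σ corner-gray over 3 cells = 1636  → 3.0561
row 7: Σ corner-gray over 3 cells = 1314  → 2.4546
row 8: Σ corner-gray over 3 cells = 1625  → 3.0356
row 9: Σ corner-gray over 3 cells = 1342  → 2.5069
Σ rows: total corner-gray = 13912  → 25.9882 mm³


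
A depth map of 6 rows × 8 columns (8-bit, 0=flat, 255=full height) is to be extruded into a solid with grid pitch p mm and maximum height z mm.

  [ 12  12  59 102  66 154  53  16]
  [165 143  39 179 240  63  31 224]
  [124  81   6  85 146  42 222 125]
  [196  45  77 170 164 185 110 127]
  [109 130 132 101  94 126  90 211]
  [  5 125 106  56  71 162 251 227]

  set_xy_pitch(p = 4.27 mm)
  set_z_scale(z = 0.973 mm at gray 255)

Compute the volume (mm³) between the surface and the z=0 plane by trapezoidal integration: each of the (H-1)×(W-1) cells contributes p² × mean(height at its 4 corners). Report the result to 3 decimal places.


279.328

height_mm = gray/255 × 0.973; cell vol = 4.27² × mean(4 corners)
unit = 4.27² × 0.973 / (4×255) = 0.0173928 mm³ per gray-sum
row 0: Σ corner-gray over 7 cells = 2699  → 46.9430
row 1: Σ corner-gray over 7 cells = 3192  → 55.5177
row 2: Σ corner-gray over 7 cells = 3238  → 56.3177
row 3: Σ corner-gray over 7 cells = 3491  → 60.7181
row 4: Σ corner-gray over 7 cells = 3440  → 59.8311
Σ rows: total corner-gray = 16060  → 279.3277 mm³


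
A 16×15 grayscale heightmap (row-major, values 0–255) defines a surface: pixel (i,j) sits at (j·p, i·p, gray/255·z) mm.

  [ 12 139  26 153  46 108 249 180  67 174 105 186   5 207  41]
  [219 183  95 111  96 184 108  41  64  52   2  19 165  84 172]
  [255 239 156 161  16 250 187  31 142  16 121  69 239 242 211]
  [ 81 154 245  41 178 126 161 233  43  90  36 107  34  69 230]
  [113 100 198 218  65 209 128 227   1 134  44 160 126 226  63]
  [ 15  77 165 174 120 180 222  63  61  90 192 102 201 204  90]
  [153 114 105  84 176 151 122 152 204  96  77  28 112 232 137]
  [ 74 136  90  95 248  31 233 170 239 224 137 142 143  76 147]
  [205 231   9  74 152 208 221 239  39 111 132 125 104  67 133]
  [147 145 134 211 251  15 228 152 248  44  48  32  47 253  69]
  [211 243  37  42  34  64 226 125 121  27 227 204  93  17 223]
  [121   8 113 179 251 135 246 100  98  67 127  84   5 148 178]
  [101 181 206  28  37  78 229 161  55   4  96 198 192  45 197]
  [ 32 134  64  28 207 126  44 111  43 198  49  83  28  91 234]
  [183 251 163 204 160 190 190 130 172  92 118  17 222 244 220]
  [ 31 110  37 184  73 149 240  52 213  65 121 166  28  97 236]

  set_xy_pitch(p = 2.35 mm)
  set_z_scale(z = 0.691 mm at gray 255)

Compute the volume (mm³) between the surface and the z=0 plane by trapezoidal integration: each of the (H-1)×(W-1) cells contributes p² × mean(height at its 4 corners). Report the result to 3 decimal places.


height_mm = gray/255 × 0.691; cell vol = 2.35² × mean(4 corners)
unit = 2.35² × 0.691 / (4×255) = 0.00374122 mm³ per gray-sum
row 0: Σ corner-gray over 14 cells = 6142  → 22.9786
row 1: Σ corner-gray over 14 cells = 7003  → 26.1998
row 2: Σ corner-gray over 14 cells = 7549  → 28.2425
row 3: Σ corner-gray over 14 cells = 7193  → 26.9106
row 4: Σ corner-gray over 14 cells = 7655  → 28.6391
row 5: Σ corner-gray over 14 cells = 7403  → 27.6963
row 6: Σ corner-gray over 14 cells = 7745  → 28.9758
row 7: Σ corner-gray over 14 cells = 7911  → 29.5968
row 8: Σ corner-gray over 14 cells = 7594  → 28.4108
row 9: Σ corner-gray over 14 cells = 7186  → 26.8844
row 10: Σ corner-gray over 14 cells = 6775  → 25.3468
row 11: Σ corner-gray over 14 cells = 6739  → 25.2121
row 12: Σ corner-gray over 14 cells = 5996  → 22.4324
row 13: Σ corner-gray over 14 cells = 7387  → 27.6364
row 14: Σ corner-gray over 14 cells = 8046  → 30.1019
Σ rows: total corner-gray = 108324  → 405.2642 mm³

405.264


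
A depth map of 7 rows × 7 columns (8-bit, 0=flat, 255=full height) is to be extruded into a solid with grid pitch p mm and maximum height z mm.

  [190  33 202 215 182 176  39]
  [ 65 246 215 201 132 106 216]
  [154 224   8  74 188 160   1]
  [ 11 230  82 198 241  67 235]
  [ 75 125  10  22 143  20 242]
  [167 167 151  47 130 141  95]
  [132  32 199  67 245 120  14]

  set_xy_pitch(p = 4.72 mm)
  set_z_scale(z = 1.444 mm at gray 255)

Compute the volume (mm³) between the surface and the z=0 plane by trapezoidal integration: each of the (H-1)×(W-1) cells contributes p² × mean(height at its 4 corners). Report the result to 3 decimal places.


604.008

height_mm = gray/255 × 1.444; cell vol = 4.72² × mean(4 corners)
unit = 4.72² × 1.444 / (4×255) = 0.0315392 mm³ per gray-sum
row 0: Σ corner-gray over 6 cells = 3926  → 123.8230
row 1: Σ corner-gray over 6 cells = 3544  → 111.7750
row 2: Σ corner-gray over 6 cells = 3345  → 105.4987
row 3: Σ corner-gray over 6 cells = 2839  → 89.5399
row 4: Σ corner-gray over 6 cells = 2491  → 78.5642
row 5: Σ corner-gray over 6 cells = 3006  → 94.8069
Σ rows: total corner-gray = 19151  → 604.0077 mm³


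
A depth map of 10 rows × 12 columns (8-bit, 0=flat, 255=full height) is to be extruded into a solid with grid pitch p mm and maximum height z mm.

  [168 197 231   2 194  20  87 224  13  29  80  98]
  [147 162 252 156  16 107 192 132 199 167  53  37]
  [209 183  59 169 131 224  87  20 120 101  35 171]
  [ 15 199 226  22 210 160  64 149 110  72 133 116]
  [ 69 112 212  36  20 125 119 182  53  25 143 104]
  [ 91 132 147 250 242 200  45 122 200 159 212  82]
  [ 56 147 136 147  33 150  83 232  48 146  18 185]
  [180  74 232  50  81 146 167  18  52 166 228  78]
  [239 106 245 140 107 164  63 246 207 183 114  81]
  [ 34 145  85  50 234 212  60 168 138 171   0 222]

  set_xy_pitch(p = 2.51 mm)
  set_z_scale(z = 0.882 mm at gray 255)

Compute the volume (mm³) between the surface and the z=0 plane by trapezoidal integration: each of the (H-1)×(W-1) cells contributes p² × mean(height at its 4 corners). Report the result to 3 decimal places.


279.044

height_mm = gray/255 × 0.882; cell vol = 2.51² × mean(4 corners)
unit = 2.51² × 0.882 / (4×255) = 0.00544773 mm³ per gray-sum
row 0: Σ corner-gray over 11 cells = 5476  → 29.8318
row 1: Σ corner-gray over 11 cells = 5694  → 31.0194
row 2: Σ corner-gray over 11 cells = 5459  → 29.7392
row 3: Σ corner-gray over 11 cells = 5048  → 27.5002
row 4: Σ corner-gray over 11 cells = 5818  → 31.6949
row 5: Σ corner-gray over 11 cells = 6112  → 33.2965
row 6: Σ corner-gray over 11 cells = 5207  → 28.3663
row 7: Σ corner-gray over 11 cells = 6156  → 33.5362
row 8: Σ corner-gray over 11 cells = 6252  → 34.0592
Σ rows: total corner-gray = 51222  → 279.0438 mm³


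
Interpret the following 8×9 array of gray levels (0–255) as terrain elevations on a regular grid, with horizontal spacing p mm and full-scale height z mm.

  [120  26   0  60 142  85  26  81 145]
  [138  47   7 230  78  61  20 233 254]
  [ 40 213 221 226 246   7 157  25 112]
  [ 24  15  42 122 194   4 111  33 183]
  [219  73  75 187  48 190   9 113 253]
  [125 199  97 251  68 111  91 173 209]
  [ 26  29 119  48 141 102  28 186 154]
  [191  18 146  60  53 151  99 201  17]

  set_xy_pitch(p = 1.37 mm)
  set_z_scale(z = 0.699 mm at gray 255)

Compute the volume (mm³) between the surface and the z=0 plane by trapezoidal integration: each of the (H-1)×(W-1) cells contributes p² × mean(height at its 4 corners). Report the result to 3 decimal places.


31.851

height_mm = gray/255 × 0.699; cell vol = 1.37² × mean(4 corners)
unit = 1.37² × 0.699 / (4×255) = 0.00128623 mm³ per gray-sum
row 0: Σ corner-gray over 8 cells = 2849  → 3.6645
row 1: Σ corner-gray over 8 cells = 4086  → 5.2555
row 2: Σ corner-gray over 8 cells = 3591  → 4.6188
row 3: Σ corner-gray over 8 cells = 3111  → 4.0015
row 4: Σ corner-gray over 8 cells = 4176  → 5.3713
row 5: Σ corner-gray over 8 cells = 3800  → 4.8877
row 6: Σ corner-gray over 8 cells = 3150  → 4.0516
Σ rows: total corner-gray = 24763  → 31.8509 mm³


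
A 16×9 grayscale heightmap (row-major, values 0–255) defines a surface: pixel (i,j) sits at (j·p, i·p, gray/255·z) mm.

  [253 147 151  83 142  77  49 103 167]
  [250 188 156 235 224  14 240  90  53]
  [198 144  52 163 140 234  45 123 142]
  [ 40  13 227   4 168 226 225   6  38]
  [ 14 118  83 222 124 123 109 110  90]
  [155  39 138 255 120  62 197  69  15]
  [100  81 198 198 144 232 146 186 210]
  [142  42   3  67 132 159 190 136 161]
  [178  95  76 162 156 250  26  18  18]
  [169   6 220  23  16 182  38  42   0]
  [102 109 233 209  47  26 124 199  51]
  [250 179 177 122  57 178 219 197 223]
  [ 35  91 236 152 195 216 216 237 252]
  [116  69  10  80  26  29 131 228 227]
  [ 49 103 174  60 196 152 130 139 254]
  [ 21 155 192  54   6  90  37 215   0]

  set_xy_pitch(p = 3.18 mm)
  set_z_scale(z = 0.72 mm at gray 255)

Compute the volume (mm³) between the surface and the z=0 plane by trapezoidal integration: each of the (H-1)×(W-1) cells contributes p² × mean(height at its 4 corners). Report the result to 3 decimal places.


height_mm = gray/255 × 0.72; cell vol = 3.18² × mean(4 corners)
unit = 3.18² × 0.72 / (4×255) = 0.00713816 mm³ per gray-sum
row 0: Σ corner-gray over 8 cells = 4521  → 32.2716
row 1: Σ corner-gray over 8 cells = 4739  → 33.8278
row 2: Σ corner-gray over 8 cells = 3958  → 28.2529
row 3: Σ corner-gray over 8 cells = 3698  → 26.3969
row 4: Σ corner-gray over 8 cells = 3812  → 27.2107
row 5: Σ corner-gray over 8 cells = 4610  → 32.9069
row 6: Σ corner-gray over 8 cells = 4441  → 31.7006
row 7: Σ corner-gray over 8 cells = 3523  → 25.1478
row 8: Σ corner-gray over 8 cells = 2985  → 21.3074
row 9: Σ corner-gray over 8 cells = 3270  → 23.3418
row 10: Σ corner-gray over 8 cells = 4778  → 34.1062
row 11: Σ corner-gray over 8 cells = 5704  → 40.7161
row 12: Σ corner-gray over 8 cells = 4462  → 31.8505
row 13: Σ corner-gray over 8 cells = 3700  → 26.4112
row 14: Σ corner-gray over 8 cells = 3730  → 26.6254
Σ rows: total corner-gray = 61931  → 442.0737 mm³

442.074


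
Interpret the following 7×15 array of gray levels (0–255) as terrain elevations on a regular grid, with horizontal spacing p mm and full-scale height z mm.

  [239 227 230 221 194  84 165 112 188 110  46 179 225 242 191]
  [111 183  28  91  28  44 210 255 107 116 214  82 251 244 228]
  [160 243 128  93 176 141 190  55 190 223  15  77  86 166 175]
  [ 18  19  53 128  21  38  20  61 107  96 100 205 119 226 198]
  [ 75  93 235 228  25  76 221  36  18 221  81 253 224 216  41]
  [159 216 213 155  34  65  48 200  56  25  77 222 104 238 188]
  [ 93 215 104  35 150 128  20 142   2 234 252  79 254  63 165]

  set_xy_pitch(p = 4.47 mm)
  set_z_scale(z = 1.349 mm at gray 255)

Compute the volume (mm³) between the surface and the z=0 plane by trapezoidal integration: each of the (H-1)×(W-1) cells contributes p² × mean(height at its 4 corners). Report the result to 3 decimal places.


height_mm = gray/255 × 1.349; cell vol = 4.47² × mean(4 corners)
unit = 4.47² × 1.349 / (4×255) = 0.0264257 mm³ per gray-sum
row 0: Σ corner-gray over 14 cells = 8921  → 235.7438
row 1: Σ corner-gray over 14 cells = 7946  → 209.9788
row 2: Σ corner-gray over 14 cells = 6503  → 171.8465
row 3: Σ corner-gray over 14 cells = 6572  → 173.6698
row 4: Σ corner-gray over 14 cells = 7623  → 201.4433
row 5: Σ corner-gray over 14 cells = 7267  → 192.0357
Σ rows: total corner-gray = 44832  → 1184.7179 mm³

1184.718


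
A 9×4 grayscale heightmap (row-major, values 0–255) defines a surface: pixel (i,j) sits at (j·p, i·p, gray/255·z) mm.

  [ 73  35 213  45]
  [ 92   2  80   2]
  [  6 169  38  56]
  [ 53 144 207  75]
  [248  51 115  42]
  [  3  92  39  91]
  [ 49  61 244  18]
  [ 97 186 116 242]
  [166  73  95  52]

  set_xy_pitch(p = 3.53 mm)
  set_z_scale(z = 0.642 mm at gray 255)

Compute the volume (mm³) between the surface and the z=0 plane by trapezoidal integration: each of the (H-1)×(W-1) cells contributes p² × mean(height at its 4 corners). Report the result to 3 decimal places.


74.446

height_mm = gray/255 × 0.642; cell vol = 3.53² × mean(4 corners)
unit = 3.53² × 0.642 / (4×255) = 0.00784304 mm³ per gray-sum
row 0: Σ corner-gray over 3 cells = 872  → 6.8391
row 1: Σ corner-gray over 3 cells = 734  → 5.7568
row 2: Σ corner-gray over 3 cells = 1306  → 10.2430
row 3: Σ corner-gray over 3 cells = 1452  → 11.3881
row 4: Σ corner-gray over 3 cells = 978  → 7.6705
row 5: Σ corner-gray over 3 cells = 1033  → 8.1019
row 6: Σ corner-gray over 3 cells = 1620  → 12.7057
row 7: Σ corner-gray over 3 cells = 1497  → 11.7410
Σ rows: total corner-gray = 9492  → 74.4461 mm³


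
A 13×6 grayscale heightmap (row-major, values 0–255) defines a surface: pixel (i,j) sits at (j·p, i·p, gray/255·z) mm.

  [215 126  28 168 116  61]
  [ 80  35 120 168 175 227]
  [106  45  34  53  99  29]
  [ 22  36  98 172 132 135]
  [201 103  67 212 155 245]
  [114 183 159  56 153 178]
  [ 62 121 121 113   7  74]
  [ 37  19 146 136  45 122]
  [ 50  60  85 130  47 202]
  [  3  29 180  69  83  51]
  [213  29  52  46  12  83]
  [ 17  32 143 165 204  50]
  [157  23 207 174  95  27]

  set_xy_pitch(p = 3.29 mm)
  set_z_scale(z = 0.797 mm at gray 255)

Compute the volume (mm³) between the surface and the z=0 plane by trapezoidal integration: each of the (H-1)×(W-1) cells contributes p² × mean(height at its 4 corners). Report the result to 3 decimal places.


height_mm = gray/255 × 0.797; cell vol = 3.29² × mean(4 corners)
unit = 3.29² × 0.797 / (4×255) = 0.00845765 mm³ per gray-sum
row 0: Σ corner-gray over 5 cells = 2455  → 20.7635
row 1: Σ corner-gray over 5 cells = 1900  → 16.0695
row 2: Σ corner-gray over 5 cells = 1630  → 13.7860
row 3: Σ corner-gray over 5 cells = 2553  → 21.5924
row 4: Σ corner-gray over 5 cells = 2914  → 24.6456
row 5: Σ corner-gray over 5 cells = 2254  → 19.0636
row 6: Σ corner-gray over 5 cells = 1711  → 14.4710
row 7: Σ corner-gray over 5 cells = 1747  → 14.7755
row 8: Σ corner-gray over 5 cells = 1672  → 14.1412
row 9: Σ corner-gray over 5 cells = 1350  → 11.4178
row 10: Σ corner-gray over 5 cells = 1729  → 14.6233
row 11: Σ corner-gray over 5 cells = 2337  → 19.7655
Σ rows: total corner-gray = 24252  → 205.1150 mm³

205.115


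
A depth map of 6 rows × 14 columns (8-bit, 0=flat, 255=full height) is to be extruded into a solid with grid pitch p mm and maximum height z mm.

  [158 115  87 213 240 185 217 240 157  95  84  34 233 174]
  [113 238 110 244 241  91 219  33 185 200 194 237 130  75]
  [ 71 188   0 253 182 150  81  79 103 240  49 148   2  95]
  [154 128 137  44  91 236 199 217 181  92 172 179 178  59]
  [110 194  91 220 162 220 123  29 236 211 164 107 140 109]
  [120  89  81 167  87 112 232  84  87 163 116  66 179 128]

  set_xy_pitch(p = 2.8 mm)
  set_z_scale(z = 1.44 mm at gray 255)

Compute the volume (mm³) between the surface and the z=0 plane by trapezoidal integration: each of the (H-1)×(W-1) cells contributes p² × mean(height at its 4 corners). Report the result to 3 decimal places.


423.581

height_mm = gray/255 × 1.44; cell vol = 2.8² × mean(4 corners)
unit = 2.8² × 1.44 / (4×255) = 0.0110682 mm³ per gray-sum
row 0: Σ corner-gray over 13 cells = 8564  → 94.7884
row 1: Σ corner-gray over 13 cells = 7548  → 83.5430
row 2: Σ corner-gray over 13 cells = 7037  → 77.8872
row 3: Σ corner-gray over 13 cells = 7934  → 87.8154
row 4: Σ corner-gray over 13 cells = 7187  → 79.5474
Σ rows: total corner-gray = 38270  → 423.5814 mm³


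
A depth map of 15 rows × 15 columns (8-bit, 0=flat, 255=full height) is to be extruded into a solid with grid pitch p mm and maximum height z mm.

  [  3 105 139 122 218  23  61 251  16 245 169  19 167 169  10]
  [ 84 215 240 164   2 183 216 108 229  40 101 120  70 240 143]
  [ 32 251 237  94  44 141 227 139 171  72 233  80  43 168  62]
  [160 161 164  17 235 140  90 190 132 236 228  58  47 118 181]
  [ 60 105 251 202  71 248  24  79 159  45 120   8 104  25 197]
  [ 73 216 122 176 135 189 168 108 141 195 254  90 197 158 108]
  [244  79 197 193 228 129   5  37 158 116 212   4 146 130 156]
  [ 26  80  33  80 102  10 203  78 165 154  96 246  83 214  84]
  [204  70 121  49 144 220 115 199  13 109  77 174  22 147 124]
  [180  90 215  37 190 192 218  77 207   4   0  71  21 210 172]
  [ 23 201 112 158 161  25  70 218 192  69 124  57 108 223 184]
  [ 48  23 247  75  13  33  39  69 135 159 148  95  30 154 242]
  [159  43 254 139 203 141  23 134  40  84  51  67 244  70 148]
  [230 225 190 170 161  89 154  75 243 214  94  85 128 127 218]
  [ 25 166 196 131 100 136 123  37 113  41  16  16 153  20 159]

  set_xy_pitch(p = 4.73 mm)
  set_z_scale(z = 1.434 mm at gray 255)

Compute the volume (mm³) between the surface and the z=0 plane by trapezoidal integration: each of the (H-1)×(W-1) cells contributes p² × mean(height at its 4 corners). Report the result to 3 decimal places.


3156.218

height_mm = gray/255 × 1.434; cell vol = 4.73² × mean(4 corners)
unit = 4.73² × 1.434 / (4×255) = 0.0314537 mm³ per gray-sum
row 0: Σ corner-gray over 14 cells = 7504  → 236.0283
row 1: Σ corner-gray over 14 cells = 7977  → 250.9059
row 2: Σ corner-gray over 14 cells = 7867  → 247.4460
row 3: Σ corner-gray over 14 cells = 7112  → 223.6985
row 4: Σ corner-gray over 14 cells = 7618  → 239.6140
row 5: Σ corner-gray over 14 cells = 8147  → 256.2530
row 6: Σ corner-gray over 14 cells = 6866  → 215.9609
row 7: Σ corner-gray over 14 cells = 6446  → 202.7503
row 8: Σ corner-gray over 14 cells = 6664  → 209.6072
row 9: Σ corner-gray over 14 cells = 7059  → 222.0314
row 10: Σ corner-gray over 14 cells = 6373  → 200.4542
row 11: Σ corner-gray over 14 cells = 6023  → 189.4454
row 12: Σ corner-gray over 14 cells = 7651  → 240.6520
row 13: Σ corner-gray over 14 cells = 7038  → 221.3709
Σ rows: total corner-gray = 100345  → 3156.2180 mm³


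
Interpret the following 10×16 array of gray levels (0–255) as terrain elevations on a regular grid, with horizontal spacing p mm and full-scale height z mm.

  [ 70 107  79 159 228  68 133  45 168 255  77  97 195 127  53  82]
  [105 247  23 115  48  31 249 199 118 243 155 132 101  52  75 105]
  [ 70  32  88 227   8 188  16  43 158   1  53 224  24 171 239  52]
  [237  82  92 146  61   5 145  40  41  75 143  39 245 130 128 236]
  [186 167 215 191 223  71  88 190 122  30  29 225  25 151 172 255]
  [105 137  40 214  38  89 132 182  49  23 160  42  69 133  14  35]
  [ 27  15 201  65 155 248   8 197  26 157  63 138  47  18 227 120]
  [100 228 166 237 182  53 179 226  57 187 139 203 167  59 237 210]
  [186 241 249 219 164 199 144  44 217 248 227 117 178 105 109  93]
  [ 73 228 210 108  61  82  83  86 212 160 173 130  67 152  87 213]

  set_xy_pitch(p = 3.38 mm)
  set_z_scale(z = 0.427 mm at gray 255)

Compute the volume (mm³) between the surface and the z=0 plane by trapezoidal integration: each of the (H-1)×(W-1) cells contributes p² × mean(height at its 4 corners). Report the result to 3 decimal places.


height_mm = gray/255 × 0.427; cell vol = 3.38² × mean(4 corners)
unit = 3.38² × 0.427 / (4×255) = 0.00478257 mm³ per gray-sum
row 0: Σ corner-gray over 15 cells = 7520  → 35.9649
row 1: Σ corner-gray over 15 cells = 6852  → 32.7702
row 2: Σ corner-gray over 15 cells = 6283  → 30.0489
row 3: Σ corner-gray over 15 cells = 7456  → 35.6588
row 4: Σ corner-gray over 15 cells = 7023  → 33.5880
row 5: Σ corner-gray over 15 cells = 6061  → 28.9871
row 6: Σ corner-gray over 15 cells = 8227  → 39.3462
row 7: Σ corner-gray over 15 cells = 10151  → 48.5478
row 8: Σ corner-gray over 15 cells = 9165  → 43.8322
Σ rows: total corner-gray = 68738  → 328.7441 mm³

328.744


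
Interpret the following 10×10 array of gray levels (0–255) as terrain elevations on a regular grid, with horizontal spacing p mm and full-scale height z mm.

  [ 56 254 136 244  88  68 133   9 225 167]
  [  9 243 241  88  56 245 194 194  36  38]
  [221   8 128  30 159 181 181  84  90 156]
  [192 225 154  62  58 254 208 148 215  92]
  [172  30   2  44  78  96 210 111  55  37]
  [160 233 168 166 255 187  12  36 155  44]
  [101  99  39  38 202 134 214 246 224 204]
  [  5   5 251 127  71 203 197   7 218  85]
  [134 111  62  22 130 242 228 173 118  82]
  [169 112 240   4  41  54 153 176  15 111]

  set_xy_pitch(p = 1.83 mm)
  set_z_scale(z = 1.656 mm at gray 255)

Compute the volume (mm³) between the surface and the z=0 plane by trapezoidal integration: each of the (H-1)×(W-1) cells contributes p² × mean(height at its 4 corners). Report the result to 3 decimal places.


231.591

height_mm = gray/255 × 1.656; cell vol = 1.83² × mean(4 corners)
unit = 1.83² × 1.656 / (4×255) = 0.00543704 mm³ per gray-sum
row 0: Σ corner-gray over 9 cells = 5178  → 28.1530
row 1: Σ corner-gray over 9 cells = 4740  → 25.7716
row 2: Σ corner-gray over 9 cells = 5031  → 27.3537
row 3: Σ corner-gray over 9 cells = 4393  → 23.8849
row 4: Σ corner-gray over 9 cells = 4089  → 22.2320
row 5: Σ corner-gray over 9 cells = 5325  → 28.9522
row 6: Σ corner-gray over 9 cells = 4945  → 26.8862
row 7: Σ corner-gray over 9 cells = 4636  → 25.2061
row 8: Σ corner-gray over 9 cells = 4258  → 23.1509
Σ rows: total corner-gray = 42595  → 231.5906 mm³


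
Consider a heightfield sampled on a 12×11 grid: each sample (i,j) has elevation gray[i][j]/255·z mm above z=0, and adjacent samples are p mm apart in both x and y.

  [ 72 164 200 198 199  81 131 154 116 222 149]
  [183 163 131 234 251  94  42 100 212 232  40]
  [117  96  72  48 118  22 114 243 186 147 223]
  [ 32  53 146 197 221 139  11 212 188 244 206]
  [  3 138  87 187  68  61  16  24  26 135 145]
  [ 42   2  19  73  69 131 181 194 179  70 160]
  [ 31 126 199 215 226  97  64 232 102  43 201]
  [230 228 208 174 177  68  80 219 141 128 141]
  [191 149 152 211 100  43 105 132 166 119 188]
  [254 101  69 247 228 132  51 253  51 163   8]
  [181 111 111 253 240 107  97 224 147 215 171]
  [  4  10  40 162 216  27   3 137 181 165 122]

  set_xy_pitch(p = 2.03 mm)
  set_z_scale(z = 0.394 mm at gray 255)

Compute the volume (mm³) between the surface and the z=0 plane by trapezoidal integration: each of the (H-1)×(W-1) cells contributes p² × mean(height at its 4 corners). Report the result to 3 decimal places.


95.147

height_mm = gray/255 × 0.394; cell vol = 2.03² × mean(4 corners)
unit = 2.03² × 0.394 / (4×255) = 0.0015918 mm³ per gray-sum
row 0: Σ corner-gray over 10 cells = 6292  → 10.0156
row 1: Σ corner-gray over 10 cells = 5573  → 8.8711
row 2: Σ corner-gray over 10 cells = 5492  → 8.7422
row 3: Σ corner-gray over 10 cells = 4692  → 7.4687
row 4: Σ corner-gray over 10 cells = 3670  → 5.8419
row 5: Σ corner-gray over 10 cells = 4878  → 7.7648
row 6: Σ corner-gray over 10 cells = 6057  → 9.6415
row 7: Σ corner-gray over 10 cells = 5950  → 9.4712
row 8: Σ corner-gray over 10 cells = 5585  → 8.8902
row 9: Σ corner-gray over 10 cells = 6214  → 9.8914
row 10: Σ corner-gray over 10 cells = 5370  → 8.5480
Σ rows: total corner-gray = 59773  → 95.1466 mm³


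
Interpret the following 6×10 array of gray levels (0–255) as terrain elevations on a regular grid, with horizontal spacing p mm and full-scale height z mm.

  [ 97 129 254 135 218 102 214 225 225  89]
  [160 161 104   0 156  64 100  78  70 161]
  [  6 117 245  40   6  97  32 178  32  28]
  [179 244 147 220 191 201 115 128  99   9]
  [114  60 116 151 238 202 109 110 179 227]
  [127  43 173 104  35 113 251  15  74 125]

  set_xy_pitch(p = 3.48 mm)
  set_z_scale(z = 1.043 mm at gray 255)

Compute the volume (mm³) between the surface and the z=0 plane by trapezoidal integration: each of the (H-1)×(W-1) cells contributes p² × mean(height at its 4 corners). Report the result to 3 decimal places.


height_mm = gray/255 × 1.043; cell vol = 3.48² × mean(4 corners)
unit = 3.48² × 1.043 / (4×255) = 0.0123835 mm³ per gray-sum
row 0: Σ corner-gray over 9 cells = 4977  → 61.6326
row 1: Σ corner-gray over 9 cells = 3315  → 41.0512
row 2: Σ corner-gray over 9 cells = 4406  → 54.5616
row 3: Σ corner-gray over 9 cells = 5549  → 68.7159
row 4: Σ corner-gray over 9 cells = 4539  → 56.2086
Σ rows: total corner-gray = 22786  → 282.1699 mm³

282.170


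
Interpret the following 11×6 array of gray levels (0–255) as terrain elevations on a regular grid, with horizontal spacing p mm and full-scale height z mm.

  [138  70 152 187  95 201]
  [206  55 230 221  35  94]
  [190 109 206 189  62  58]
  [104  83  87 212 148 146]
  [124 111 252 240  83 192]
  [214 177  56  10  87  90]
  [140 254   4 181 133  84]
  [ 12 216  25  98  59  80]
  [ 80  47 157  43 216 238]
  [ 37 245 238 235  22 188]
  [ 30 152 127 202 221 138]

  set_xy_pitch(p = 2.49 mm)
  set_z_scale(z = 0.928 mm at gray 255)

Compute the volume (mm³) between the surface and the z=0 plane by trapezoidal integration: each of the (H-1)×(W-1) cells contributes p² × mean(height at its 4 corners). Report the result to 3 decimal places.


height_mm = gray/255 × 0.928; cell vol = 2.49² × mean(4 corners)
unit = 2.49² × 0.928 / (4×255) = 0.00564088 mm³ per gray-sum
row 0: Σ corner-gray over 5 cells = 2729  → 15.3939
row 1: Σ corner-gray over 5 cells = 2762  → 15.5801
row 2: Σ corner-gray over 5 cells = 2690  → 15.1740
row 3: Σ corner-gray over 5 cells = 2998  → 16.9113
row 4: Σ corner-gray over 5 cells = 2652  → 14.9596
row 5: Σ corner-gray over 5 cells = 2332  → 13.1545
row 6: Σ corner-gray over 5 cells = 2256  → 12.7258
row 7: Σ corner-gray over 5 cells = 2132  → 12.0263
row 8: Σ corner-gray over 5 cells = 2949  → 16.6349
row 9: Σ corner-gray over 5 cells = 3277  → 18.4851
Σ rows: total corner-gray = 26777  → 151.0457 mm³

151.046


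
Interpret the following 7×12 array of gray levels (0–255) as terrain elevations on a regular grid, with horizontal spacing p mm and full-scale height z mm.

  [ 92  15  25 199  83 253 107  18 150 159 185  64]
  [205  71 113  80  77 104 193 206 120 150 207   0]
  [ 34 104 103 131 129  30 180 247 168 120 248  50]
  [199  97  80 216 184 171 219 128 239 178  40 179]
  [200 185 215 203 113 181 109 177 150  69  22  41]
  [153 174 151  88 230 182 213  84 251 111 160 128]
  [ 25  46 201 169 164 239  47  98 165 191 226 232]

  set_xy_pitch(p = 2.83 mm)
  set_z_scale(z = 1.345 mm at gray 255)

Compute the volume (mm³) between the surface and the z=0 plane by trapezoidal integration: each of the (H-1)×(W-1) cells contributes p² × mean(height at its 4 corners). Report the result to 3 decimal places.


399.989

height_mm = gray/255 × 1.345; cell vol = 2.83² × mean(4 corners)
unit = 2.83² × 1.345 / (4×255) = 0.0105608 mm³ per gray-sum
row 0: Σ corner-gray over 11 cells = 5391  → 56.9330
row 1: Σ corner-gray over 11 cells = 5851  → 61.7910
row 2: Σ corner-gray over 11 cells = 6486  → 68.4971
row 3: Σ corner-gray over 11 cells = 6571  → 69.3947
row 4: Σ corner-gray over 11 cells = 6658  → 70.3135
row 5: Σ corner-gray over 11 cells = 6918  → 73.0593
Σ rows: total corner-gray = 37875  → 399.9886 mm³


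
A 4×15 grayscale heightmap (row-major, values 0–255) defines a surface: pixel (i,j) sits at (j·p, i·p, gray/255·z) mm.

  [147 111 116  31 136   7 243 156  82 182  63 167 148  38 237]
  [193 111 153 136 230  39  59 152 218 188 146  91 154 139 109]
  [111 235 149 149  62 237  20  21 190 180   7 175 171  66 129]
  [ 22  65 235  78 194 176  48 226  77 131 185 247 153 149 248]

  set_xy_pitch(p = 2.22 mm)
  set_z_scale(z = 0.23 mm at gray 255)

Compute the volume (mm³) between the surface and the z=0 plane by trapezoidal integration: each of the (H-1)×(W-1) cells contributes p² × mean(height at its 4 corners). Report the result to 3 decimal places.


height_mm = gray/255 × 0.23; cell vol = 2.22² × mean(4 corners)
unit = 2.22² × 0.23 / (4×255) = 0.00111131 mm³ per gray-sum
row 0: Σ corner-gray over 14 cells = 7278  → 8.0881
row 1: Σ corner-gray over 14 cells = 7498  → 8.3326
row 2: Σ corner-gray over 14 cells = 7762  → 8.6260
Σ rows: total corner-gray = 22538  → 25.0466 mm³

25.047


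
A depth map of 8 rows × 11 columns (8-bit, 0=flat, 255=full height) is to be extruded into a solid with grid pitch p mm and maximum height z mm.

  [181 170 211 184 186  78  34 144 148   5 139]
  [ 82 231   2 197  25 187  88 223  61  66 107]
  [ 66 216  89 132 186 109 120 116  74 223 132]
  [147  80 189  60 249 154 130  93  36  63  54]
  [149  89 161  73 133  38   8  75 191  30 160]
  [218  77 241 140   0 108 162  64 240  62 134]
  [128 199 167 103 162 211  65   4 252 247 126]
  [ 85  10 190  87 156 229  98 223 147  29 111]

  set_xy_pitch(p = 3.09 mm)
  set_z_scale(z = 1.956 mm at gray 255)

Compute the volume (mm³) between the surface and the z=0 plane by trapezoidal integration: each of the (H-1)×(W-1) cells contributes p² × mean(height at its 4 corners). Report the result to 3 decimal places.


640.553

height_mm = gray/255 × 1.956; cell vol = 3.09² × mean(4 corners)
unit = 3.09² × 1.956 / (4×255) = 0.0183099 mm³ per gray-sum
row 0: Σ corner-gray over 10 cells = 4989  → 91.3480
row 1: Σ corner-gray over 10 cells = 5077  → 92.9593
row 2: Σ corner-gray over 10 cells = 5037  → 92.2269
row 3: Σ corner-gray over 10 cells = 4214  → 77.1579
row 4: Σ corner-gray over 10 cells = 4445  → 81.3874
row 5: Σ corner-gray over 10 cells = 5614  → 102.7917
row 6: Σ corner-gray over 10 cells = 5608  → 102.6818
Σ rows: total corner-gray = 34984  → 640.5530 mm³
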